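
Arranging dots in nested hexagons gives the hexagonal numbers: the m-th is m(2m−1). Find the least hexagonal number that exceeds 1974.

2016

Solve n(2n−1) > 1974 for integer n.
The largest n with value ≤ 1974 is 31 (since 1891 ≤ 1974 < 2016), so the first above is n = 32, value 2016.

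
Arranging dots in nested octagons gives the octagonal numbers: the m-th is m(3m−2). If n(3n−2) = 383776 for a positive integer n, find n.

Set n(3n−2) = 383776, giving 3n² − 2n − 383776 = 0.
The discriminant is 4 + 12·383776 = 4605316, and √4605316 = 2146.
So n = (2 + 2146) / 6 = 2148/6 = 358.
Check: 358·(3·358 − 2) = 383776. ✓

358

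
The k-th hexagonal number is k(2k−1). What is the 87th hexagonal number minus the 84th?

87·(2·87 − 1) = 15051 and 84·(2·84 − 1) = 14028.
Difference: 15051 − 14028 = 1023.

1023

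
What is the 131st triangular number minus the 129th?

261

131·132/2 = 8646 and 129·130/2 = 8385.
Difference: 8646 − 8385 = 261.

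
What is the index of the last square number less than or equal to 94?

9

Solve n² ≤ 94 for integer n.
n = 9 gives 81 ≤ 94, while n = 10 gives 100 > 94; so the answer is index 9.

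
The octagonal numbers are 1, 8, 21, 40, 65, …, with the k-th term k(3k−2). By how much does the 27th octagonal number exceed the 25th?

27·(3·27 − 2) = 2133 and 25·(3·25 − 2) = 1825.
Difference: 2133 − 1825 = 308.

308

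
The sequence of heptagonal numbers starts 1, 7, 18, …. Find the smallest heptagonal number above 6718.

Solve n(5n−3)/2 > 6718 for integer n.
The largest n with value ≤ 6718 is 52 (since 6682 ≤ 6718 < 6943), so the first above is n = 53, value 6943.

6943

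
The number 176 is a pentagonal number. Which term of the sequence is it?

Set n(3n−1)/2 = 176, giving 3n² − n − 352 = 0.
So n = (1 + 65) / 6 = 66/6 = 11.
Check: 11·(3·11 − 1)/2 = 176. ✓

11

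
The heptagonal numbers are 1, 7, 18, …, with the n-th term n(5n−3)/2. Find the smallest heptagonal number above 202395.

Solve n(5n−3)/2 > 202395 for integer n.
The largest n with value ≤ 202395 is 284 (since 201214 ≤ 202395 < 202635), so the first above is n = 285, value 202635.

202635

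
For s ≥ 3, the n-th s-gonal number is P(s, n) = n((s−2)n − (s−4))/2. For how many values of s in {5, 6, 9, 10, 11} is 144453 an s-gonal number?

1

s = 5: P(5, 310) = 143995 and P(5, 311) = 144926; 144453 is not s-gonal.
s = 6: P(6, 269) = 144453. ✓
s = 9: P(9, 203) = 143724 and P(9, 204) = 145146; 144453 is not s-gonal.
s = 10: P(10, 190) = 143830 and P(10, 191) = 145351; 144453 is not s-gonal.
s = 11: P(11, 179) = 143558 and P(11, 180) = 145170; 144453 is not s-gonal.
Hits: s ∈ {6} → 1.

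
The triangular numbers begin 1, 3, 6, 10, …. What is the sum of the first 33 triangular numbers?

6545

Σ i(i+1)/2 = (Σi² + Σi) / 2 over i = 1..33.
Σi = 561 and Σi² = 12529.
(1·12529 + 1·561) / 2 = 13090/2 = 6545.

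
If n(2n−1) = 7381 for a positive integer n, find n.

Set n(2n−1) = 7381, giving 2n² − n − 7381 = 0.
So n = (1 + 243) / 4 = 244/4 = 61.

61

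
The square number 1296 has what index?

We need n² = 1296, so n = √1296 = 36.

36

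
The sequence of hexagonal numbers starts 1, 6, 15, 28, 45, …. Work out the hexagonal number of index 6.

The 6th hexagonal number is n(2n−1) with n = 6.
6·(2·6 − 1) = 6·11 = 66.

66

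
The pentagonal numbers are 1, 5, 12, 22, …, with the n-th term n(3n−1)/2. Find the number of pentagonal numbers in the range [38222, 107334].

108

The n-th pentagonal number is n(3n−1)/2.
Smallest index with value ≥ 38222: n = 160 (giving 38320).
Largest index with value ≤ 107334: n = 267 (giving 106800).
Indices 160 through 267: 108 terms.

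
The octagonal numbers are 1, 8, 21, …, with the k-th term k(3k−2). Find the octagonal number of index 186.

186·(3·186 − 2) = 186·556 = 103416.

103416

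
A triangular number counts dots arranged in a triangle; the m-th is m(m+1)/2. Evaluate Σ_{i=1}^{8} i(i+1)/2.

120

Σ i(i+1)/2 = (Σi² + Σi) / 2 over i = 1..8.
Σi = 36 and Σi² = 204.
(1·204 + 1·36) / 2 = 240/2 = 120.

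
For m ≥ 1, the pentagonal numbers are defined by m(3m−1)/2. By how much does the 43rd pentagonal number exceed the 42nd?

Consecutive pentagonal numbers differ by 3n − 2: here 3·43 − 2 = 127.

127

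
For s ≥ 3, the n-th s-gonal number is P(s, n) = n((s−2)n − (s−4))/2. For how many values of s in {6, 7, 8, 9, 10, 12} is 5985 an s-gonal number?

s = 6: P(6, 54) = 5778 and P(6, 55) = 5995; 5985 is not s-gonal.
s = 7: P(7, 49) = 5929 and P(7, 50) = 6175; 5985 is not s-gonal.
s = 8: P(8, 45) = 5985. ✓
s = 9: P(9, 41) = 5781 and P(9, 42) = 6069; 5985 is not s-gonal.
s = 10: P(10, 39) = 5967 and P(10, 40) = 6280; 5985 is not s-gonal.
s = 12: P(12, 35) = 5985. ✓
Hits: s ∈ {8, 12} → 2.

2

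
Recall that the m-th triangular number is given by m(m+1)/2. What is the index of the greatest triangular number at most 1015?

Solve n(n+1)/2 ≤ 1015 for integer n.
n = 44 gives 990 ≤ 1015, while n = 45 gives 1035 > 1015; so the answer is index 44.

44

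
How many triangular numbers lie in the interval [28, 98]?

7

The n-th triangular number is n(n+1)/2.
Smallest index with value ≥ 28: n = 7 (giving 28).
Largest index with value ≤ 98: n = 13 (giving 91).
Indices 7 through 13: 7 terms.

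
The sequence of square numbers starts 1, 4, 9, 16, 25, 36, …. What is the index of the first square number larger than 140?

Solve n² > 140 for integer n.
The largest n with value ≤ 140 is 11 (since 121 ≤ 140 < 144), so the first above is n = 12, value 144.

12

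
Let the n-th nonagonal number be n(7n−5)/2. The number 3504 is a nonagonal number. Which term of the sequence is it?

Set n(7n−5)/2 = 3504, giving 7n² − 5n − 7008 = 0.
The discriminant is 25 + 56·3504 = 196249, and √196249 = 443.
So n = (5 + 443) / 14 = 448/14 = 32.
Check: 32·(7·32 − 5)/2 = 3504. ✓

32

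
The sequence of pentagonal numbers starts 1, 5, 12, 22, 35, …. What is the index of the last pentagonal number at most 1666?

Solve n(3n−1)/2 ≤ 1666 for integer n.
n = 33 gives 1617 ≤ 1666, while n = 34 gives 1717 > 1666; so the answer is index 33.

33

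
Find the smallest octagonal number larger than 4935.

Solve n(3n−2) > 4935 for integer n.
The largest n with value ≤ 4935 is 40 (since 4720 ≤ 4935 < 4961), so the first above is n = 41, value 4961.

4961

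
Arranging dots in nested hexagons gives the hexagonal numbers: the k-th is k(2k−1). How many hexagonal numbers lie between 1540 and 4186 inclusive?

The n-th hexagonal number is n(2n−1).
Smallest index with value ≥ 1540: n = 28 (giving 1540).
Largest index with value ≤ 4186: n = 46 (giving 4186).
Indices 28 through 46: 19 terms.

19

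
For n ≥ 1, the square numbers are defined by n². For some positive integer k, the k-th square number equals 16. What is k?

We need n² = 16, so n = √16 = 4.

4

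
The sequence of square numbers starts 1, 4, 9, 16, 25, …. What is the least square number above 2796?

Solve n² > 2796 for integer n.
The largest n with value ≤ 2796 is 52 (since 2704 ≤ 2796 < 2809), so the first above is n = 53, value 2809.

2809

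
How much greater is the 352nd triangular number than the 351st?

352

Consecutive triangular numbers differ by n: T_{352} − T_{351} = 352.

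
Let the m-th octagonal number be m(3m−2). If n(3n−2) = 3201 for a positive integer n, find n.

33

Set n(3n−2) = 3201, giving 3n² − 2n − 3201 = 0.
So n = (2 + 196) / 6 = 198/6 = 33.
Check: 33·(3·33 − 2) = 3201. ✓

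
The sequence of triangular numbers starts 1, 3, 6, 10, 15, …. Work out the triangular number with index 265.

35245

The 265th triangular number is n(n+1)/2 with n = 265.
265·266/2 = 70490/2 = 35245.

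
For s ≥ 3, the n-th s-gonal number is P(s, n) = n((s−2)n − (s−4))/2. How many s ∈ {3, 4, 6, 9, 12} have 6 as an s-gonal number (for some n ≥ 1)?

2

s = 3: P(3, 3) = 6. ✓
s = 4: P(4, 2) = 4 and P(4, 3) = 9; 6 is not s-gonal.
s = 6: P(6, 2) = 6. ✓
s = 9: P(9, 1) = 1 and P(9, 2) = 9; 6 is not s-gonal.
s = 12: P(12, 1) = 1 and P(12, 2) = 12; 6 is not s-gonal.
Hits: s ∈ {3, 6} → 2.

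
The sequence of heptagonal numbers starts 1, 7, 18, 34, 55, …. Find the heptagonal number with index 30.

The 30th heptagonal number is n(5n−3)/2 with n = 30.
30·(5·30 − 3)/2 = 30·147/2 = 2205.

2205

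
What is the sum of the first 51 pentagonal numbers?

Σ i(3i−1)/2 = (3Σi² − Σi) / 2 over i = 1..51.
Σi = 1326 and Σi² = 45526.
(3·45526 − 1·1326) / 2 = 135252/2 = 67626.

67626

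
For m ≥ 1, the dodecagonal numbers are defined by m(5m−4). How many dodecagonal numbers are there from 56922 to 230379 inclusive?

108

The n-th dodecagonal number is n(5n−4).
Smallest index with value ≥ 56922: n = 108 (giving 57888).
Largest index with value ≤ 230379: n = 215 (giving 230265).
Indices 108 through 215: 108 terms.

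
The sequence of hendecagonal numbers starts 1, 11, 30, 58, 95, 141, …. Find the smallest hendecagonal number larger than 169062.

170430

Solve n(9n−7)/2 > 169062 for integer n.
The largest n with value ≤ 169062 is 194 (since 168683 ≤ 169062 < 170430), so the first above is n = 195, value 170430.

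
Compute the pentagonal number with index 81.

The 81st pentagonal number is n(3n−1)/2 with n = 81.
81·(3·81 − 1)/2 = 81·242/2 = 81·121 = 9801.

9801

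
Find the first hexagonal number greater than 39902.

Solve n(2n−1) > 39902 for integer n.
The largest n with value ≤ 39902 is 141 (since 39621 ≤ 39902 < 40186), so the first above is n = 142, value 40186.

40186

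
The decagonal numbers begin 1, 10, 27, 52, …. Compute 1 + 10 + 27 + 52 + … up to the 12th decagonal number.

Σ i(4i−3) = 4Σi² − 3Σi over i = 1..12.
Σi = 78 and Σi² = 650.
4·650 − 3·78 = 2366.

2366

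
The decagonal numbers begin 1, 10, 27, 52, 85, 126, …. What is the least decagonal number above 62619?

Solve n(4n−3) > 62619 for integer n.
The largest n with value ≤ 62619 is 125 (since 62125 ≤ 62619 < 63126), so the first above is n = 126, value 63126.

63126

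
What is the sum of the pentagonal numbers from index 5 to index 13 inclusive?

Σ i(3i−1)/2 = (3Σi² − Σi) / 2 over i = 5..13.
Σi = 91 − 10 = 81 and Σi² = 819 − 30 = 789.
(3·789 − 1·81) / 2 = 2286/2 = 1143.

1143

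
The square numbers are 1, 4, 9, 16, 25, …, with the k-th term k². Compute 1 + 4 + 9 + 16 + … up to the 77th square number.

155155

Σ_{i=1}^{77} i² = 77·78·155/6 = 155155.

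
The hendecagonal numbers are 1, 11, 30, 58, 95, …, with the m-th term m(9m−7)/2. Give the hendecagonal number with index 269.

324683

269·(9·269 − 7)/2 = 269·2414/2 = 269·1207 = 324683.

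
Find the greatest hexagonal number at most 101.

Solve n(2n−1) ≤ 101 for integer n.
n = 7 gives 91 ≤ 101, while n = 8 gives 120 > 101; so the answer is 91.

91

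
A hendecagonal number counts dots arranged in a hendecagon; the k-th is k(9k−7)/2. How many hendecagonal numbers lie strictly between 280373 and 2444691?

The n-th hendecagonal number is n(9n−7)/2.
Smallest index with value > 280373: n = 250 (giving 280375).
Largest index with value < 2444691: n = 737 (giving 2441681).
Indices 250 through 737: 488 terms.

488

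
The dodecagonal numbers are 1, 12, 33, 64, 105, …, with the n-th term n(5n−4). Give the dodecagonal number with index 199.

197209

199·(5·199 − 4) = 199·991 = 197209.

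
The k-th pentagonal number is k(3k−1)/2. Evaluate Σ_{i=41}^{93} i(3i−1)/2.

Σ i(3i−1)/2 = (3Σi² − Σi) / 2 over i = 41..93.
Σi = 4371 − 820 = 3551 and Σi² = 272459 − 22140 = 250319.
(3·250319 − 1·3551) / 2 = 747406/2 = 373703.

373703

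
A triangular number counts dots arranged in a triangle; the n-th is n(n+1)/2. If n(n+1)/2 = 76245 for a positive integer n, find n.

Set n(n+1)/2 = 76245, giving n² + n − 152490 = 0.
The discriminant is 1 + 8·76245 = 609961, and √609961 = 781.
So n = (-1 + 781) / 2 = 780/2 = 390.

390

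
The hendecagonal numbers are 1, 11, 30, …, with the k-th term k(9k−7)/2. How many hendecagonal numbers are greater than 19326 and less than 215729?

154

The n-th hendecagonal number is n(9n−7)/2.
Smallest index with value > 19326: n = 66 (giving 19371).
Largest index with value < 215729: n = 219 (giving 215058).
Indices 66 through 219: 154 terms.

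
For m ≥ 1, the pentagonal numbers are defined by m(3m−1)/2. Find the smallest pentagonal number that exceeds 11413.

Solve n(3n−1)/2 > 11413 for integer n.
The largest n with value ≤ 11413 is 87 (since 11310 ≤ 11413 < 11572), so the first above is n = 88, value 11572.

11572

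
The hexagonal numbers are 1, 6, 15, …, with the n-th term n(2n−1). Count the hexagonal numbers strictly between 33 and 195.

6

The n-th hexagonal number is n(2n−1).
Smallest index with value > 33: n = 5 (giving 45).
Largest index with value < 195: n = 10 (giving 190).
Indices 5 through 10: 6 terms.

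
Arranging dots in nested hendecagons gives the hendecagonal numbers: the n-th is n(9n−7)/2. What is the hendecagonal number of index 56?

13916

56·(9·56 − 7)/2 = 56·497/2 = 13916.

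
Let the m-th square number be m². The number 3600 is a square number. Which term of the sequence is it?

60

We need n² = 3600, so n = √3600 = 60.
Check: 60² = 3600. ✓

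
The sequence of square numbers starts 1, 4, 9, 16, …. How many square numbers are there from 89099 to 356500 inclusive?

299

The n-th square number is n².
Smallest index with value ≥ 89099: n = 299 (giving 89401).
Largest index with value ≤ 356500: n = 597 (giving 356409).
Indices 299 through 597: 299 terms.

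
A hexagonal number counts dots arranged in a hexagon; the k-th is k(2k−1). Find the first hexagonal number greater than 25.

Solve n(2n−1) > 25 for integer n.
The largest n with value ≤ 25 is 3 (since 15 ≤ 25 < 28), so the first above is n = 4, value 28.

28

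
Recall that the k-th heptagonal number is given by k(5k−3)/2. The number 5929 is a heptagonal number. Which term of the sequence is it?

Set n(5n−3)/2 = 5929, giving 5n² − 3n − 11858 = 0.
The discriminant is 9 + 40·5929 = 237169, and √237169 = 487.
So n = (3 + 487) / 10 = 490/10 = 49.

49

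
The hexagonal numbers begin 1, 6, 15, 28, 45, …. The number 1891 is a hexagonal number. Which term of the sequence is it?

Set n(2n−1) = 1891, giving 2n² − n − 1891 = 0.
The discriminant is 1 + 8·1891 = 15129, and √15129 = 123.
So n = (1 + 123) / 4 = 124/4 = 31.

31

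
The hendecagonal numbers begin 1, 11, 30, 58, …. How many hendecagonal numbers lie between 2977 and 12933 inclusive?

28

The n-th hendecagonal number is n(9n−7)/2.
Smallest index with value ≥ 2977: n = 27 (giving 3186).
Largest index with value ≤ 12933: n = 54 (giving 12933).
Indices 27 through 54: 28 terms.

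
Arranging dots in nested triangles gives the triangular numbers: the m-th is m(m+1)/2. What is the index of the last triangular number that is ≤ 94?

13

Solve n(n+1)/2 ≤ 94 for integer n.
n = 13 gives 91 ≤ 94, while n = 14 gives 105 > 94; so the answer is index 13.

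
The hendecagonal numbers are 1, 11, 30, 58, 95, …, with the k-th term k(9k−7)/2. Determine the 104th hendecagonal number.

104·(9·104 − 7)/2 = 104·929/2 = 48308.

48308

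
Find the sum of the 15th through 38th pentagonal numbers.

26688

Σ i(3i−1)/2 = (3Σi² − Σi) / 2 over i = 15..38.
Σi = 741 − 105 = 636 and Σi² = 19019 − 1015 = 18004.
(3·18004 − 1·636) / 2 = 53376/2 = 26688.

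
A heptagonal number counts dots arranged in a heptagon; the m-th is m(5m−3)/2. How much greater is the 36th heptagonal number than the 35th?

176

Consecutive heptagonal numbers differ by 5n − 4: here 5·36 − 4 = 176.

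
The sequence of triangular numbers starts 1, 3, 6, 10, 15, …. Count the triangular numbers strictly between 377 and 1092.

20

The n-th triangular number is n(n+1)/2.
Smallest index with value > 377: n = 27 (giving 378).
Largest index with value < 1092: n = 46 (giving 1081).
Indices 27 through 46: 20 terms.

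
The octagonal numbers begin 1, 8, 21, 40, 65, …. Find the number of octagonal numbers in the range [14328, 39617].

46

The n-th octagonal number is n(3n−2).
Smallest index with value ≥ 14328: n = 70 (giving 14560).
Largest index with value ≤ 39617: n = 115 (giving 39445).
Indices 70 through 115: 46 terms.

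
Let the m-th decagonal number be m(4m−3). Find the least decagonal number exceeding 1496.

1540

Solve n(4n−3) > 1496 for integer n.
The largest n with value ≤ 1496 is 19 (since 1387 ≤ 1496 < 1540), so the first above is n = 20, value 1540.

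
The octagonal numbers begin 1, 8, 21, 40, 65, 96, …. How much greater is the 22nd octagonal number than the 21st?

Consecutive octagonal numbers differ by 6n − 5: here 6·22 − 5 = 127.

127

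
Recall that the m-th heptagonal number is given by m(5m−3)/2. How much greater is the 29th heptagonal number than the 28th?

Consecutive heptagonal numbers differ by 5n − 4: here 5·29 − 4 = 141.

141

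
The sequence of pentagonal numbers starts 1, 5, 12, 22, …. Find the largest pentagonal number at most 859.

852

Solve n(3n−1)/2 ≤ 859 for integer n.
n = 24 gives 852 ≤ 859, while n = 25 gives 925 > 859; so the answer is 852.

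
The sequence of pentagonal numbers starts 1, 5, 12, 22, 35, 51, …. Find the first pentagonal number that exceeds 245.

247

Solve n(3n−1)/2 > 245 for integer n.
The largest n with value ≤ 245 is 12 (since 210 ≤ 245 < 247), so the first above is n = 13, value 247.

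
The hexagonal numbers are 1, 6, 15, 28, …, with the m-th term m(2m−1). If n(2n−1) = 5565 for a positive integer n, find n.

53

Set n(2n−1) = 5565, giving 2n² − n − 5565 = 0.
The discriminant is 1 + 8·5565 = 44521, and √44521 = 211.
So n = (1 + 211) / 4 = 212/4 = 53.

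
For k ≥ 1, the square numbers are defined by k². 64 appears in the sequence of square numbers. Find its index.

We need n² = 64, so n = √64 = 8.

8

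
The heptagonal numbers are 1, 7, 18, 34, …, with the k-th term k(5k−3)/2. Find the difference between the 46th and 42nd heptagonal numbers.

874

46·(5·46 − 3)/2 = 5221 and 42·(5·42 − 3)/2 = 4347.
Difference: 5221 − 4347 = 874.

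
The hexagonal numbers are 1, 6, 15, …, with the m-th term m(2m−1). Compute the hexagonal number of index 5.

45

The 5th hexagonal number is n(2n−1) with n = 5.
5·(2·5 − 1) = 5·9 = 45.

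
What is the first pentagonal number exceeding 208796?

Solve n(3n−1)/2 > 208796 for integer n.
The largest n with value ≤ 208796 is 373 (since 208507 ≤ 208796 < 209627), so the first above is n = 374, value 209627.

209627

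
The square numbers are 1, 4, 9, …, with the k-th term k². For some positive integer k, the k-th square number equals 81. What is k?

We need n² = 81, so n = √81 = 9.
Check: 9² = 81. ✓

9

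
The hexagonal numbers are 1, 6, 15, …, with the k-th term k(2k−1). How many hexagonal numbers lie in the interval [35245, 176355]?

165

The n-th hexagonal number is n(2n−1).
Smallest index with value ≥ 35245: n = 133 (giving 35245).
Largest index with value ≤ 176355: n = 297 (giving 176121).
Indices 133 through 297: 165 terms.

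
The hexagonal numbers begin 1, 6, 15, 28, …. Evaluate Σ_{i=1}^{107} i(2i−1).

822402

Σ i(2i−1) = 2Σi² − Σi over i = 1..107.
Σi = 5778 and Σi² = 414090.
2·414090 − 1·5778 = 822402.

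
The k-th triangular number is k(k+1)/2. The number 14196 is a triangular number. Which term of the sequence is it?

168

Set n(n+1)/2 = 14196, giving n² + n − 28392 = 0.
So n = (-1 + 337) / 2 = 336/2 = 168.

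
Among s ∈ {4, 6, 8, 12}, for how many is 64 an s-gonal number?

2

s = 4: P(4, 8) = 64. ✓
s = 6: P(6, 5) = 45 and P(6, 6) = 66; 64 is not s-gonal.
s = 8: P(8, 4) = 40 and P(8, 5) = 65; 64 is not s-gonal.
s = 12: P(12, 4) = 64. ✓
Hits: s ∈ {4, 12} → 2.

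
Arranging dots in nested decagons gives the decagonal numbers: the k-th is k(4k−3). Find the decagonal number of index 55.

11935

The 55th decagonal number is n(4n−3) with n = 55.
55·(4·55 − 3) = 55·217 = 11935.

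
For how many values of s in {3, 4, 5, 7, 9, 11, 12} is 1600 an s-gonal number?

1

s = 3: P(3, 56) = 1596 and P(3, 57) = 1653; 1600 is not s-gonal.
s = 4: P(4, 40) = 1600. ✓
s = 5: P(5, 32) = 1520 and P(5, 33) = 1617; 1600 is not s-gonal.
s = 7: P(7, 25) = 1525 and P(7, 26) = 1651; 1600 is not s-gonal.
s = 9: P(9, 21) = 1491 and P(9, 22) = 1639; 1600 is not s-gonal.
s = 11: P(11, 19) = 1558 and P(11, 20) = 1730; 1600 is not s-gonal.
s = 12: P(12, 18) = 1548 and P(12, 19) = 1729; 1600 is not s-gonal.
Hits: s ∈ {4} → 1.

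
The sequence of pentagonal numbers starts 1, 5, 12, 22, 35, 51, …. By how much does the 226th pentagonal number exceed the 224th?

1349

226·(3·226 − 1)/2 = 76501 and 224·(3·224 − 1)/2 = 75152.
Difference: 76501 − 75152 = 1349.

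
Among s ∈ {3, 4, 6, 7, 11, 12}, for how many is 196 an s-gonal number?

2

s = 3: P(3, 19) = 190 and P(3, 20) = 210; 196 is not s-gonal.
s = 4: P(4, 14) = 196. ✓
s = 6: P(6, 10) = 190 and P(6, 11) = 231; 196 is not s-gonal.
s = 7: P(7, 9) = 189 and P(7, 10) = 235; 196 is not s-gonal.
s = 11: P(11, 7) = 196. ✓
s = 12: P(12, 6) = 156 and P(12, 7) = 217; 196 is not s-gonal.
Hits: s ∈ {4, 11} → 2.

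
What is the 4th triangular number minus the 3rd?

Consecutive triangular numbers differ by n: T_{4} − T_{3} = 4.

4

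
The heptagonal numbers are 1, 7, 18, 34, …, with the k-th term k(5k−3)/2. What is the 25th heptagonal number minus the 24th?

121

Consecutive heptagonal numbers differ by 5n − 4: here 5·25 − 4 = 121.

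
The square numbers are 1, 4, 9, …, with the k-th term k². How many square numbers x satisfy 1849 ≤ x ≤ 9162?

The n-th square number is n².
Smallest index with value ≥ 1849: n = 43 (giving 1849).
Largest index with value ≤ 9162: n = 95 (giving 9025).
Indices 43 through 95: 53 terms.

53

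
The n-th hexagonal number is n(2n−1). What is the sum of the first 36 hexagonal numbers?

Σ i(2i−1) = 2Σi² − Σi over i = 1..36.
Σi = 666 and Σi² = 16206.
2·16206 − 1·666 = 31746.

31746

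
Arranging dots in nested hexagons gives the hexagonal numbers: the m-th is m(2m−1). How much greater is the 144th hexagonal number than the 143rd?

Consecutive hexagonal numbers differ by 4n − 3: here 4·144 − 3 = 573.

573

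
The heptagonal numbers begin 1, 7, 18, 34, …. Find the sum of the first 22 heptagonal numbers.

9108

Σ i(5i−3)/2 = (5Σi² − 3Σi) / 2 over i = 1..22.
Σi = 253 and Σi² = 3795.
(5·3795 − 3·253) / 2 = 18216/2 = 9108.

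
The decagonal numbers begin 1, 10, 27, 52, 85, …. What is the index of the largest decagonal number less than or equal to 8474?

Solve n(4n−3) ≤ 8474 for integer n.
n = 46 gives 8326 ≤ 8474, while n = 47 gives 8695 > 8474; so the answer is index 46.

46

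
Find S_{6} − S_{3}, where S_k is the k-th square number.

27

6² = 36 and 3² = 9.
Difference: 36 − 9 = 27.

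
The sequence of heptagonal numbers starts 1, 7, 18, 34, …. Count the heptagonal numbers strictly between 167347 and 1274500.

The n-th heptagonal number is n(5n−3)/2.
Smallest index with value > 167347: n = 260 (giving 168610).
Largest index with value < 1274500: n = 714 (giving 1273419).
Indices 260 through 714: 455 terms.

455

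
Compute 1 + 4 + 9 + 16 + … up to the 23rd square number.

Σ_{i=1}^{23} i² = 23·24·47/6 = 4324.

4324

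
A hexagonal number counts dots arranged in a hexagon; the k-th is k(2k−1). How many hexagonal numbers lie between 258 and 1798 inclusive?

The n-th hexagonal number is n(2n−1).
Smallest index with value ≥ 258: n = 12 (giving 276).
Largest index with value ≤ 1798: n = 30 (giving 1770).
Indices 12 through 30: 19 terms.

19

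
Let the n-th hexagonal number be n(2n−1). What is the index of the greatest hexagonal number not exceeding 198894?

Solve n(2n−1) ≤ 198894 for integer n.
n = 315 gives 198135 ≤ 198894, while n = 316 gives 199396 > 198894; so the answer is index 315.

315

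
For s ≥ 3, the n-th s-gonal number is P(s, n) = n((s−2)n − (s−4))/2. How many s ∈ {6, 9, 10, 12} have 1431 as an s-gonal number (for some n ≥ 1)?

1

s = 6: P(6, 27) = 1431. ✓
s = 9: P(9, 20) = 1350 and P(9, 21) = 1491; 1431 is not s-gonal.
s = 10: P(10, 19) = 1387 and P(10, 20) = 1540; 1431 is not s-gonal.
s = 12: P(12, 17) = 1377 and P(12, 18) = 1548; 1431 is not s-gonal.
Hits: s ∈ {6} → 1.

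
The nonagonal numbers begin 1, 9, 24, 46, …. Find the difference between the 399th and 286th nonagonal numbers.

270635

399·(7·399 − 5)/2 = 556206 and 286·(7·286 − 5)/2 = 285571.
Difference: 556206 − 285571 = 270635.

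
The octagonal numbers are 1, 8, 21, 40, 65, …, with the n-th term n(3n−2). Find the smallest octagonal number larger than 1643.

Solve n(3n−2) > 1643 for integer n.
The largest n with value ≤ 1643 is 23 (since 1541 ≤ 1643 < 1680), so the first above is n = 24, value 1680.

1680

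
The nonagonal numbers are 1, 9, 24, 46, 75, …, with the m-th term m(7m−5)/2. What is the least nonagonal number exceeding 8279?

Solve n(7n−5)/2 > 8279 for integer n.
The largest n with value ≤ 8279 is 48 (since 7944 ≤ 8279 < 8281), so the first above is n = 49, value 8281.

8281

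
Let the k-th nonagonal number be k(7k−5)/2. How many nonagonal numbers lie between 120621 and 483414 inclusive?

187

The n-th nonagonal number is n(7n−5)/2.
Smallest index with value ≥ 120621: n = 186 (giving 120621).
Largest index with value ≤ 483414: n = 372 (giving 483414).
Indices 186 through 372: 187 terms.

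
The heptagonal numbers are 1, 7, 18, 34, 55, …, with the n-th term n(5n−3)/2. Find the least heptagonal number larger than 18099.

Solve n(5n−3)/2 > 18099 for integer n.
The largest n with value ≤ 18099 is 85 (since 17935 ≤ 18099 < 18361), so the first above is n = 86, value 18361.

18361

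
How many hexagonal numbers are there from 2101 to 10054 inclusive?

The n-th hexagonal number is n(2n−1).
Smallest index with value ≥ 2101: n = 33 (giving 2145).
Largest index with value ≤ 10054: n = 71 (giving 10011).
Indices 33 through 71: 39 terms.

39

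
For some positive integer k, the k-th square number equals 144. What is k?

We need n² = 144, so n = √144 = 12.
Check: 12² = 144. ✓

12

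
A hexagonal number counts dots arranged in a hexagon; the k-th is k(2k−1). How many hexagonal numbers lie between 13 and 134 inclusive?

The n-th hexagonal number is n(2n−1).
Smallest index with value ≥ 13: n = 3 (giving 15).
Largest index with value ≤ 134: n = 8 (giving 120).
Indices 3 through 8: 6 terms.

6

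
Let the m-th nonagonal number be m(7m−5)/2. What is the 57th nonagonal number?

57·(7·57 − 5)/2 = 57·394/2 = 57·197 = 11229.

11229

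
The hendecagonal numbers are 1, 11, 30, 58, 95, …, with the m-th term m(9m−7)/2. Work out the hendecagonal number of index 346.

346·(9·346 − 7)/2 = 346·3107/2 = 537511.

537511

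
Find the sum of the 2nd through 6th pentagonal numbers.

125

Σ i(3i−1)/2 = (3Σi² − Σi) / 2 over i = 2..6.
Σi = 21 − 1 = 20 and Σi² = 91 − 1 = 90.
(3·90 − 1·20) / 2 = 250/2 = 125.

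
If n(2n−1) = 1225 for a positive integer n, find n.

Set n(2n−1) = 1225, giving 2n² − n − 1225 = 0.
The discriminant is 1 + 8·1225 = 9801, and √9801 = 99.
So n = (1 + 99) / 4 = 100/4 = 25.
Check: 25·(2·25 − 1) = 1225. ✓

25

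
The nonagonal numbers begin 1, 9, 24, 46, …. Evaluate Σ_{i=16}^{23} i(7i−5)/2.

Σ i(7i−5)/2 = (7Σi² − 5Σi) / 2 over i = 16..23.
Σi = 276 − 120 = 156 and Σi² = 4324 − 1240 = 3084.
(7·3084 − 5·156) / 2 = 20808/2 = 10404.

10404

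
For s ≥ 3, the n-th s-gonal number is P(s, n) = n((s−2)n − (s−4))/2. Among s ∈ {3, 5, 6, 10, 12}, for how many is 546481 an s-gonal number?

1

s = 3: P(3, 1044) = 545490 and P(3, 1045) = 546535; 546481 is not s-gonal.
s = 5: P(5, 603) = 545112 and P(5, 604) = 546922; 546481 is not s-gonal.
s = 6: P(6, 522) = 544446 and P(6, 523) = 546535; 546481 is not s-gonal.
s = 10: P(10, 369) = 543537 and P(10, 370) = 546490; 546481 is not s-gonal.
s = 12: P(12, 331) = 546481. ✓
Hits: s ∈ {12} → 1.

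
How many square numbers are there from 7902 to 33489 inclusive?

The n-th square number is n².
Smallest index with value ≥ 7902: n = 89 (giving 7921).
Largest index with value ≤ 33489: n = 183 (giving 33489).
Indices 89 through 183: 95 terms.

95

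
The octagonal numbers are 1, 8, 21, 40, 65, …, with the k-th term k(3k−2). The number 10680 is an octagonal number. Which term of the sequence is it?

Set n(3n−2) = 10680, giving 3n² − 2n − 10680 = 0.
The discriminant is 4 + 12·10680 = 128164, and √128164 = 358.
So n = (2 + 358) / 6 = 360/6 = 60.

60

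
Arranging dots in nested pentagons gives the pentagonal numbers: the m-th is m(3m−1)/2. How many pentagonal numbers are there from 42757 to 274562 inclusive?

260

The n-th pentagonal number is n(3n−1)/2.
Smallest index with value ≥ 42757: n = 169 (giving 42757).
Largest index with value ≤ 274562: n = 428 (giving 274562).
Indices 169 through 428: 260 terms.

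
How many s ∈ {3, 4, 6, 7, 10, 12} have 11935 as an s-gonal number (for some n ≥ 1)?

2

s = 3: P(3, 154) = 11935. ✓
s = 4: P(4, 109) = 11881 and P(4, 110) = 12100; 11935 is not s-gonal.
s = 6: P(6, 77) = 11781 and P(6, 78) = 12090; 11935 is not s-gonal.
s = 7: P(7, 69) = 11799 and P(7, 70) = 12145; 11935 is not s-gonal.
s = 10: P(10, 55) = 11935. ✓
s = 12: P(12, 49) = 11809 and P(12, 50) = 12300; 11935 is not s-gonal.
Hits: s ∈ {3, 10} → 2.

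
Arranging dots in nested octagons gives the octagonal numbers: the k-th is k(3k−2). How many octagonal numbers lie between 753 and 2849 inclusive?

The n-th octagonal number is n(3n−2).
Smallest index with value ≥ 753: n = 17 (giving 833).
Largest index with value ≤ 2849: n = 31 (giving 2821).
Indices 17 through 31: 15 terms.

15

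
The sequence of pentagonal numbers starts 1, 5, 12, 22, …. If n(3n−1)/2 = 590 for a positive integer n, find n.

20

Set n(3n−1)/2 = 590, giving 3n² − n − 1180 = 0.
The discriminant is 1 + 24·590 = 14161, and √14161 = 119.
So n = (1 + 119) / 6 = 120/6 = 20.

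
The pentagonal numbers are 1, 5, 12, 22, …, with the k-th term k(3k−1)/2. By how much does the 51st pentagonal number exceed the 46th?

51·(3·51 − 1)/2 = 3876 and 46·(3·46 − 1)/2 = 3151.
Difference: 3876 − 3151 = 725.

725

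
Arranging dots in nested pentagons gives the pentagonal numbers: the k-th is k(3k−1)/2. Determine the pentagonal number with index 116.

20126

The 116th pentagonal number is n(3n−1)/2 with n = 116.
116·(3·116 − 1)/2 = 116·347/2 = 20126.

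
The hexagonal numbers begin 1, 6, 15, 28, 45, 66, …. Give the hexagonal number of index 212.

The 212th hexagonal number is n(2n−1) with n = 212.
212·(2·212 − 1) = 212·423 = 89676.

89676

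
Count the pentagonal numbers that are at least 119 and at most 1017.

The n-th pentagonal number is n(3n−1)/2.
Smallest index with value ≥ 119: n = 10 (giving 145).
Largest index with value ≤ 1017: n = 26 (giving 1001).
Indices 10 through 26: 17 terms.

17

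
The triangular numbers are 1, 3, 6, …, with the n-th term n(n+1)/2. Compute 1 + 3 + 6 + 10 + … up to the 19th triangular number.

1330

Σ i(i+1)/2 = (Σi² + Σi) / 2 over i = 1..19.
Σi = 190 and Σi² = 2470.
(1·2470 + 1·190) / 2 = 2660/2 = 1330.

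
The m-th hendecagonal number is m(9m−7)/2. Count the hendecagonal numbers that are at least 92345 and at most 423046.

164

The n-th hendecagonal number is n(9n−7)/2.
Smallest index with value ≥ 92345: n = 144 (giving 92808).
Largest index with value ≤ 423046: n = 307 (giving 423046).
Indices 144 through 307: 164 terms.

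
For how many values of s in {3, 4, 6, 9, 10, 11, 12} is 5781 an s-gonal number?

s = 3: P(3, 107) = 5778 and P(3, 108) = 5886; 5781 is not s-gonal.
s = 4: P(4, 76) = 5776 and P(4, 77) = 5929; 5781 is not s-gonal.
s = 6: P(6, 54) = 5778 and P(6, 55) = 5995; 5781 is not s-gonal.
s = 9: P(9, 41) = 5781. ✓
s = 10: P(10, 38) = 5662 and P(10, 39) = 5967; 5781 is not s-gonal.
s = 11: P(11, 36) = 5706 and P(11, 37) = 6031; 5781 is not s-gonal.
s = 12: P(12, 34) = 5644 and P(12, 35) = 5985; 5781 is not s-gonal.
Hits: s ∈ {9} → 1.

1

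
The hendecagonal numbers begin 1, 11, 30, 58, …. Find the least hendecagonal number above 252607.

Solve n(9n−7)/2 > 252607 for integer n.
The largest n with value ≤ 252607 is 237 (since 251931 ≤ 252607 < 254065), so the first above is n = 238, value 254065.

254065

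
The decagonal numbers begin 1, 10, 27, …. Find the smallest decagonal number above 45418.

Solve n(4n−3) > 45418 for integer n.
The largest n with value ≤ 45418 is 106 (since 44626 ≤ 45418 < 45475), so the first above is n = 107, value 45475.

45475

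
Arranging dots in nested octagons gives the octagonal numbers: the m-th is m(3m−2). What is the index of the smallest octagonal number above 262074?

Solve n(3n−2) > 262074 for integer n.
The largest n with value ≤ 262074 is 295 (since 260485 ≤ 262074 < 262256), so the first above is n = 296, value 262256.

296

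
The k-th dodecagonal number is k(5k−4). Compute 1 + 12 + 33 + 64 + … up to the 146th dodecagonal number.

5197381

Σ i(5i−4) = 5Σi² − 4Σi over i = 1..146.
Σi = 10731 and Σi² = 1048061.
5·1048061 − 4·10731 = 5197381.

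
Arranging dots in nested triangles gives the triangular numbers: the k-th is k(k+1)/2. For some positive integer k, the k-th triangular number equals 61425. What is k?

350

Set n(n+1)/2 = 61425, giving n² + n − 122850 = 0.
The discriminant is 1 + 8·61425 = 491401, and √491401 = 701.
So n = (-1 + 701) / 2 = 700/2 = 350.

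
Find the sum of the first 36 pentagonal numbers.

23976

Σ i(3i−1)/2 = (3Σi² − Σi) / 2 over i = 1..36.
Σi = 666 and Σi² = 16206.
(3·16206 − 1·666) / 2 = 47952/2 = 23976.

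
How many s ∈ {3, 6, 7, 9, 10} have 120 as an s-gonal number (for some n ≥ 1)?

s = 3: P(3, 15) = 120. ✓
s = 6: P(6, 8) = 120. ✓
s = 7: P(7, 7) = 112 and P(7, 8) = 148; 120 is not s-gonal.
s = 9: P(9, 6) = 111 and P(9, 7) = 154; 120 is not s-gonal.
s = 10: P(10, 5) = 85 and P(10, 6) = 126; 120 is not s-gonal.
Hits: s ∈ {3, 6} → 2.

2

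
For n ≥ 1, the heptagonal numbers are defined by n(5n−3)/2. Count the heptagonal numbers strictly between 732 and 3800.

22

The n-th heptagonal number is n(5n−3)/2.
Smallest index with value > 732: n = 18 (giving 783).
Largest index with value < 3800: n = 39 (giving 3744).
Indices 18 through 39: 22 terms.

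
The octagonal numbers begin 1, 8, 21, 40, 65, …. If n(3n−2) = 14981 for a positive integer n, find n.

Set n(3n−2) = 14981, giving 3n² − 2n − 14981 = 0.
The discriminant is 4 + 12·14981 = 179776, and √179776 = 424.
So n = (2 + 424) / 6 = 426/6 = 71.

71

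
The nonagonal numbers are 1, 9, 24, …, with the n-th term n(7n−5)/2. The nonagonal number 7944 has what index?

Set n(7n−5)/2 = 7944, giving 7n² − 5n − 15888 = 0.
The discriminant is 25 + 56·7944 = 444889, and √444889 = 667.
So n = (5 + 667) / 14 = 672/14 = 48.
Check: 48·(7·48 − 5)/2 = 7944. ✓

48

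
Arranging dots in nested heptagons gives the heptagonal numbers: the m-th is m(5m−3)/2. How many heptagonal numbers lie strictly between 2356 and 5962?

18

The n-th heptagonal number is n(5n−3)/2.
Smallest index with value > 2356: n = 32 (giving 2512).
Largest index with value < 5962: n = 49 (giving 5929).
Indices 32 through 49: 18 terms.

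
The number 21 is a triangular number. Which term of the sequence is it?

Set n(n+1)/2 = 21, giving n² + n − 42 = 0.
So n = (-1 + 13) / 2 = 12/2 = 6.

6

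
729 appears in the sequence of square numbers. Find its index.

We need n² = 729, so n = √729 = 27.

27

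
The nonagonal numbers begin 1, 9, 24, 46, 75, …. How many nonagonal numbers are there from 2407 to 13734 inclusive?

37

The n-th nonagonal number is n(7n−5)/2.
Smallest index with value ≥ 2407: n = 27 (giving 2484).
Largest index with value ≤ 13734: n = 63 (giving 13734).
Indices 27 through 63: 37 terms.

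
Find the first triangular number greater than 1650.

1653

Solve n(n+1)/2 > 1650 for integer n.
The largest n with value ≤ 1650 is 56 (since 1596 ≤ 1650 < 1653), so the first above is n = 57, value 1653.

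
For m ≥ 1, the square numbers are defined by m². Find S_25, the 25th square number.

625

25² = 625.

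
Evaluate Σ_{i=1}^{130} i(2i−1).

1473095

Σ i(2i−1) = 2Σi² − Σi over i = 1..130.
Σi = 8515 and Σi² = 740805.
2·740805 − 1·8515 = 1473095.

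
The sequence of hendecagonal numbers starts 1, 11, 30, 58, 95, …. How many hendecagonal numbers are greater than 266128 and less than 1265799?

The n-th hendecagonal number is n(9n−7)/2.
Smallest index with value > 266128: n = 244 (giving 267058).
Largest index with value < 1265799: n = 530 (giving 1262195).
Indices 244 through 530: 287 terms.

287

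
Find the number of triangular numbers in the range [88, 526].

The n-th triangular number is n(n+1)/2.
Smallest index with value ≥ 88: n = 13 (giving 91).
Largest index with value ≤ 526: n = 31 (giving 496).
Indices 13 through 31: 19 terms.

19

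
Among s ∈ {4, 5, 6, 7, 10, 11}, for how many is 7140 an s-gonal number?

s = 4: P(4, 84) = 7056 and P(4, 85) = 7225; 7140 is not s-gonal.
s = 5: P(5, 69) = 7107 and P(5, 70) = 7315; 7140 is not s-gonal.
s = 6: P(6, 60) = 7140. ✓
s = 7: P(7, 53) = 6943 and P(7, 54) = 7209; 7140 is not s-gonal.
s = 10: P(10, 42) = 6930 and P(10, 43) = 7267; 7140 is not s-gonal.
s = 11: P(11, 40) = 7060 and P(11, 41) = 7421; 7140 is not s-gonal.
Hits: s ∈ {6} → 1.

1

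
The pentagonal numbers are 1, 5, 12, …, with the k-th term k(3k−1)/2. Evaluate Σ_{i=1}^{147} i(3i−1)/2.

Σ i(3i−1)/2 = (3Σi² − Σi) / 2 over i = 1..147.
Σi = 10878 and Σi² = 1069670.
(3·1069670 − 1·10878) / 2 = 3198132/2 = 1599066.

1599066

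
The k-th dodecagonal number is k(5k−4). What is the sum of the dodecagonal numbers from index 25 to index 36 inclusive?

Σ i(5i−4) = 5Σi² − 4Σi over i = 25..36.
Σi = 666 − 300 = 366 and Σi² = 16206 − 4900 = 11306.
5·11306 − 4·366 = 55066.

55066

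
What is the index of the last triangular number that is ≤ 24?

6

Solve n(n+1)/2 ≤ 24 for integer n.
n = 6 gives 21 ≤ 24, while n = 7 gives 28 > 24; so the answer is index 6.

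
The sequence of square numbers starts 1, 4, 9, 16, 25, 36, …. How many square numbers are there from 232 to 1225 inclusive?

The n-th square number is n².
Smallest index with value ≥ 232: n = 16 (giving 256).
Largest index with value ≤ 1225: n = 35 (giving 1225).
Indices 16 through 35: 20 terms.

20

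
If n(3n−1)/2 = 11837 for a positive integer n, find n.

Set n(3n−1)/2 = 11837, giving 3n² − n − 23674 = 0.
The discriminant is 1 + 24·11837 = 284089, and √284089 = 533.
So n = (1 + 533) / 6 = 534/6 = 89.

89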